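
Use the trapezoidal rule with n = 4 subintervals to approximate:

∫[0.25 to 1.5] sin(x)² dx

f(x) = sin(x)²
a = 0.25, b = 1.5, n = 4
h = (b - a)/n = 0.312500

Trapezoidal rule: (h/2)[f(x₀) + 2f(x₁) + 2f(x₂) + ... + f(xₙ)]

x_0 = 0.2500, f(x_0) = 0.061209, coefficient = 1
x_1 = 0.5625, f(x_1) = 0.284412, coefficient = 2
x_2 = 0.8750, f(x_2) = 0.589123, coefficient = 2
x_3 = 1.1875, f(x_3) = 0.860139, coefficient = 2
x_4 = 1.5000, f(x_4) = 0.994996, coefficient = 1

I ≈ (0.312500/2) × 4.523553 = 0.706805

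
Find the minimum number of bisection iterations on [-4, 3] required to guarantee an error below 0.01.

We need (b-a)/2^n ≤ 0.01
(3 - (-4))/2^n ≤ 0.01
7/2^n ≤ 0.01
2^n ≥ 700
n ≥ log₂(700) = 9.45
n ≥ 10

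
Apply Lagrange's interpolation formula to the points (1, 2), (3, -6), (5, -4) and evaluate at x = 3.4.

Lagrange interpolation formula:
P(x) = Σ yᵢ × Lᵢ(x)
where Lᵢ(x) = Π_{j≠i} (x - xⱼ)/(xᵢ - xⱼ)

L_0(3.4) = (3.4 - 3)/(1 - 3) × (3.4 - 5)/(1 - 5) = -0.080000
L_1(3.4) = (3.4 - 1)/(3 - 1) × (3.4 - 5)/(3 - 5) = 0.960000
L_2(3.4) = (3.4 - 1)/(5 - 1) × (3.4 - 3)/(5 - 3) = 0.120000

P(3.4) = 2×L_0(3.4) + (-6)×L_1(3.4) + (-4)×L_2(3.4)
P(3.4) = -6.400000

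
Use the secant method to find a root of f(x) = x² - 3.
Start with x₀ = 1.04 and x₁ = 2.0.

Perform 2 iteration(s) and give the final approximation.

f(x) = x² - 3
x₀ = 1.04, x₁ = 2.0

Secant formula: x_{n+1} = x_n - f(x_n)(x_n - x_{n-1})/(f(x_n) - f(x_{n-1}))

Iteration 1:
  f(1.040000) = -1.918400
  f(2.000000) = 1.000000
  x_2 = 2.000000 - 1.000000×(2.000000 - 1.040000)/(1.000000 - (-1.918400))
       = 1.671053
Iteration 2:
  f(2.000000) = 1.000000
  f(1.671053) = -0.207583
  x_3 = 1.671053 - (-0.207583)×(1.671053 - 2.000000)/(-0.207583 - 1.000000)
       = 1.727599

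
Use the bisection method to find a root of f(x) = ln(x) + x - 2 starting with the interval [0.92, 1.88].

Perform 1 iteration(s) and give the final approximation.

f(x) = ln(x) + x - 2
Initial interval: [0.92, 1.88]

Iteration 1:
  c_1 = (0.920000 + 1.880000)/2 = 1.400000
  f(c_1) = f(1.400000) = -0.263528
  f(a) × f(c) ≥ 0, new interval: [1.400000, 1.880000]

After 1 iteration(s), the approximation is c_1 = 1.400000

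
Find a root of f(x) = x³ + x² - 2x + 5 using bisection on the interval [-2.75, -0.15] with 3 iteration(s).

f(x) = x³ + x² - 2x + 5
Initial interval: [-2.75, -0.15]

Iteration 1:
  c_1 = (-2.750000 + (-0.150000))/2 = -1.450000
  f(c_1) = f(-1.450000) = 6.953875
  f(a) × f(c) < 0, new interval: [-2.750000, -1.450000]
Iteration 2:
  c_2 = (-2.750000 + (-1.450000))/2 = -2.100000
  f(c_2) = f(-2.100000) = 4.349000
  f(a) × f(c) < 0, new interval: [-2.750000, -2.100000]
Iteration 3:
  c_3 = (-2.750000 + (-2.100000))/2 = -2.425000
  f(c_3) = f(-2.425000) = 1.470109
  f(a) × f(c) < 0, new interval: [-2.750000, -2.425000]

After 3 iteration(s), the approximation is c_3 = -2.425000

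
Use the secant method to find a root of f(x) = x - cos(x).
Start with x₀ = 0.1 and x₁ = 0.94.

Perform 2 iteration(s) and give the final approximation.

f(x) = x - cos(x)
x₀ = 0.1, x₁ = 0.94

Secant formula: x_{n+1} = x_n - f(x_n)(x_n - x_{n-1})/(f(x_n) - f(x_{n-1}))

Iteration 1:
  f(0.100000) = -0.895004
  f(0.940000) = 0.350212
  x_2 = 0.940000 - 0.350212×(0.940000 - 0.100000)/(0.350212 - (-0.895004))
       = 0.703753
Iteration 2:
  f(0.940000) = 0.350212
  f(0.703753) = -0.058665
  x_3 = 0.703753 - (-0.058665)×(0.703753 - 0.940000)/(-0.058665 - 0.350212)
       = 0.737650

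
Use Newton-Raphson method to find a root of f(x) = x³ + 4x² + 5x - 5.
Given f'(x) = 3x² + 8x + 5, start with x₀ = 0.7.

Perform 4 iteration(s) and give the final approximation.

f(x) = x³ + 4x² + 5x - 5
f'(x) = 3x² + 8x + 5
x₀ = 0.7

Newton-Raphson formula: x_{n+1} = x_n - f(x_n)/f'(x_n)

Iteration 1:
  f(0.700000) = 0.803000
  f'(0.700000) = 12.070000
  x_1 = 0.700000 - 0.803000/12.070000 = 0.633471
Iteration 2:
  f(0.633471) = 0.026704
  f'(0.633471) = 11.271629
  x_2 = 0.633471 - 0.026704/11.271629 = 0.631102
Iteration 3:
  f(0.631102) = 0.000033
  f'(0.631102) = 11.243688
  x_3 = 0.631102 - 0.000033/11.243688 = 0.631099
Iteration 4:
  f(0.631099) = 0.000000
  f'(0.631099) = 11.243653
  x_4 = 0.631099 - 0.000000/11.243653 = 0.631099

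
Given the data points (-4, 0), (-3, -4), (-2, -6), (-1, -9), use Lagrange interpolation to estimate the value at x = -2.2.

Lagrange interpolation formula:
P(x) = Σ yᵢ × Lᵢ(x)
where Lᵢ(x) = Π_{j≠i} (x - xⱼ)/(xᵢ - xⱼ)

L_0(-2.2) = (-2.2 - (-3))/(-4 - (-3)) × (-2.2 - (-2))/(-4 - (-2)) × (-2.2 - (-1))/(-4 - (-1)) = -0.032000
L_1(-2.2) = (-2.2 - (-4))/(-3 - (-4)) × (-2.2 - (-2))/(-3 - (-2)) × (-2.2 - (-1))/(-3 - (-1)) = 0.216000
L_2(-2.2) = (-2.2 - (-4))/(-2 - (-4)) × (-2.2 - (-3))/(-2 - (-3)) × (-2.2 - (-1))/(-2 - (-1)) = 0.864000
L_3(-2.2) = (-2.2 - (-4))/(-1 - (-4)) × (-2.2 - (-3))/(-1 - (-3)) × (-2.2 - (-2))/(-1 - (-2)) = -0.048000

P(-2.2) = 0×L_0(-2.2) + (-4)×L_1(-2.2) + (-6)×L_2(-2.2) + (-9)×L_3(-2.2)
P(-2.2) = -5.616000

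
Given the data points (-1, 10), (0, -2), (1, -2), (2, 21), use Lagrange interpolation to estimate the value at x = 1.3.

Lagrange interpolation formula:
P(x) = Σ yᵢ × Lᵢ(x)
where Lᵢ(x) = Π_{j≠i} (x - xⱼ)/(xᵢ - xⱼ)

L_0(1.3) = (1.3 - 0)/(-1 - 0) × (1.3 - 1)/(-1 - 1) × (1.3 - 2)/(-1 - 2) = 0.045500
L_1(1.3) = (1.3 - (-1))/(0 - (-1)) × (1.3 - 1)/(0 - 1) × (1.3 - 2)/(0 - 2) = -0.241500
L_2(1.3) = (1.3 - (-1))/(1 - (-1)) × (1.3 - 0)/(1 - 0) × (1.3 - 2)/(1 - 2) = 1.046500
L_3(1.3) = (1.3 - (-1))/(2 - (-1)) × (1.3 - 0)/(2 - 0) × (1.3 - 1)/(2 - 1) = 0.149500

P(1.3) = 10×L_0(1.3) + (-2)×L_1(1.3) + (-2)×L_2(1.3) + 21×L_3(1.3)
P(1.3) = 1.984500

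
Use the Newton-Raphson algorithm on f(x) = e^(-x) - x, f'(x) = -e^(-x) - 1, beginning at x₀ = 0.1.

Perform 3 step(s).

f(x) = e^(-x) - x
f'(x) = -e^(-x) - 1
x₀ = 0.1

Newton-Raphson formula: x_{n+1} = x_n - f(x_n)/f'(x_n)

Iteration 1:
  f(0.100000) = 0.804837
  f'(0.100000) = -1.904837
  x_1 = 0.100000 - 0.804837/(-1.904837) = 0.522523
Iteration 2:
  f(0.522523) = 0.070500
  f'(0.522523) = -1.593023
  x_2 = 0.522523 - 0.070500/(-1.593023) = 0.566778
Iteration 3:
  f(0.566778) = 0.000572
  f'(0.566778) = -1.567350
  x_3 = 0.566778 - 0.000572/(-1.567350) = 0.567143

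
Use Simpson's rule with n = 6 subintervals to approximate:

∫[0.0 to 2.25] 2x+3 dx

f(x) = 2x+3
a = 0.0, b = 2.25, n = 6
h = (b - a)/n = 0.375000

Simpson's rule: (h/3)[f(x₀) + 4f(x₁) + 2f(x₂) + ... + f(xₙ)]

x_0 = 0.0000, f(x_0) = 3.000000, coefficient = 1
x_1 = 0.3750, f(x_1) = 3.750000, coefficient = 4
x_2 = 0.7500, f(x_2) = 4.500000, coefficient = 2
x_3 = 1.1250, f(x_3) = 5.250000, coefficient = 4
x_4 = 1.5000, f(x_4) = 6.000000, coefficient = 2
x_5 = 1.8750, f(x_5) = 6.750000, coefficient = 4
x_6 = 2.2500, f(x_6) = 7.500000, coefficient = 1

I ≈ (0.375000/3) × 94.500000 = 11.812500
Exact value: 11.812500
Error: 0.000000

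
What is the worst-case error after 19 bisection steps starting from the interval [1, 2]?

Bisection error bound: |error| ≤ (b-a)/2^n
|error| ≤ (2 - 1)/2^19 = 1/2^19
|error| ≤ 0.0000019073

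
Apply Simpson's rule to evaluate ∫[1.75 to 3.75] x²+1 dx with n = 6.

f(x) = x²+1
a = 1.75, b = 3.75, n = 6
h = (b - a)/n = 0.333333

Simpson's rule: (h/3)[f(x₀) + 4f(x₁) + 2f(x₂) + ... + f(xₙ)]

x_0 = 1.7500, f(x_0) = 4.062500, coefficient = 1
x_1 = 2.0833, f(x_1) = 5.340278, coefficient = 4
x_2 = 2.4167, f(x_2) = 6.840278, coefficient = 2
x_3 = 2.7500, f(x_3) = 8.562500, coefficient = 4
x_4 = 3.0833, f(x_4) = 10.506944, coefficient = 2
x_5 = 3.4167, f(x_5) = 12.673611, coefficient = 4
x_6 = 3.7500, f(x_6) = 15.062500, coefficient = 1

I ≈ (0.333333/3) × 160.125000 = 17.791667
Exact value: 17.791667
Error: 0.000000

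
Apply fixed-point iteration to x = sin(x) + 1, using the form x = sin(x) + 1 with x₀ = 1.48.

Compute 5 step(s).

Equation: x = sin(x) + 1
Fixed-point form: x = sin(x) + 1
x₀ = 1.48

x_1 = g(1.480000) = 1.995881
x_2 = g(1.995881) = 1.911004
x_3 = g(1.911004) = 1.942685
x_4 = g(1.942685) = 1.931643
x_5 = g(1.931643) = 1.935598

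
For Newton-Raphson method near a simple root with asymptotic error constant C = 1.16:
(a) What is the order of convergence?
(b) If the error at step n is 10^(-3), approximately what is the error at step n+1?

(a) Newton-Raphson has quadratic (order 2) convergence near simple roots.
    This means |e_{n+1}| ≈ C|e_n|².

(b) With |e_n| = 10^(-3) and C = 1.16:
    |e_{n+1}| ≈ 1.16 × (10^(-3))² = 1.16 × 10^(-6)

(a) 2 (quadratic); (b) |e_{n+1}| ≈ 1.160e-06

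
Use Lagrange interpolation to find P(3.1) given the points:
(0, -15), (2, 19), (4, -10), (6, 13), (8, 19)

Lagrange interpolation formula:
P(x) = Σ yᵢ × Lᵢ(x)
where Lᵢ(x) = Π_{j≠i} (x - xⱼ)/(xᵢ - xⱼ)

L_0(3.1) = (3.1 - 2)/(0 - 2) × (3.1 - 4)/(0 - 4) × (3.1 - 6)/(0 - 6) × (3.1 - 8)/(0 - 8) = -0.036635
L_1(3.1) = (3.1 - 0)/(2 - 0) × (3.1 - 4)/(2 - 4) × (3.1 - 6)/(2 - 6) × (3.1 - 8)/(2 - 8) = 0.412978
L_2(3.1) = (3.1 - 0)/(4 - 0) × (3.1 - 2)/(4 - 2) × (3.1 - 6)/(4 - 6) × (3.1 - 8)/(4 - 8) = 0.757127
L_3(3.1) = (3.1 - 0)/(6 - 0) × (3.1 - 2)/(6 - 2) × (3.1 - 4)/(6 - 4) × (3.1 - 8)/(6 - 8) = -0.156647
L_4(3.1) = (3.1 - 0)/(8 - 0) × (3.1 - 2)/(8 - 2) × (3.1 - 4)/(8 - 4) × (3.1 - 6)/(8 - 6) = 0.023177

P(3.1) = (-15)×L_0(3.1) + 19×L_1(3.1) + (-10)×L_2(3.1) + 13×L_3(3.1) + 19×L_4(3.1)
P(3.1) = -0.771194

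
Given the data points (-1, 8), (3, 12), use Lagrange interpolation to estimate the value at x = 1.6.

Lagrange interpolation formula:
P(x) = Σ yᵢ × Lᵢ(x)
where Lᵢ(x) = Π_{j≠i} (x - xⱼ)/(xᵢ - xⱼ)

L_0(1.6) = (1.6 - 3)/(-1 - 3) = 0.350000
L_1(1.6) = (1.6 - (-1))/(3 - (-1)) = 0.650000

P(1.6) = 8×L_0(1.6) + 12×L_1(1.6)
P(1.6) = 10.600000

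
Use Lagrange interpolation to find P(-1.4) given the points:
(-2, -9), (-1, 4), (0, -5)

Lagrange interpolation formula:
P(x) = Σ yᵢ × Lᵢ(x)
where Lᵢ(x) = Π_{j≠i} (x - xⱼ)/(xᵢ - xⱼ)

L_0(-1.4) = (-1.4 - (-1))/(-2 - (-1)) × (-1.4 - 0)/(-2 - 0) = 0.280000
L_1(-1.4) = (-1.4 - (-2))/(-1 - (-2)) × (-1.4 - 0)/(-1 - 0) = 0.840000
L_2(-1.4) = (-1.4 - (-2))/(0 - (-2)) × (-1.4 - (-1))/(0 - (-1)) = -0.120000

P(-1.4) = (-9)×L_0(-1.4) + 4×L_1(-1.4) + (-5)×L_2(-1.4)
P(-1.4) = 1.440000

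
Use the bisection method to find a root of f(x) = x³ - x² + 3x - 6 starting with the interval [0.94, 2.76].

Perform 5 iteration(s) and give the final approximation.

f(x) = x³ - x² + 3x - 6
Initial interval: [0.94, 2.76]

Iteration 1:
  c_1 = (0.940000 + 2.760000)/2 = 1.850000
  f(c_1) = f(1.850000) = 2.459125
  f(a) × f(c) < 0, new interval: [0.940000, 1.850000]
Iteration 2:
  c_2 = (0.940000 + 1.850000)/2 = 1.395000
  f(c_2) = f(1.395000) = -1.046320
  f(a) × f(c) ≥ 0, new interval: [1.395000, 1.850000]
Iteration 3:
  c_3 = (1.395000 + 1.850000)/2 = 1.622500
  f(c_3) = f(1.622500) = 0.506235
  f(a) × f(c) < 0, new interval: [1.395000, 1.622500]
Iteration 4:
  c_4 = (1.395000 + 1.622500)/2 = 1.508750
  f(c_4) = f(1.508750) = -0.315669
  f(a) × f(c) ≥ 0, new interval: [1.508750, 1.622500]
Iteration 5:
  c_5 = (1.508750 + 1.622500)/2 = 1.565625
  f(c_5) = f(1.565625) = 0.083325
  f(a) × f(c) < 0, new interval: [1.508750, 1.565625]

After 5 iteration(s), the approximation is c_5 = 1.565625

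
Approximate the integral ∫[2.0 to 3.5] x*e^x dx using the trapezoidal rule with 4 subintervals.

f(x) = x*e^x
a = 2.0, b = 3.5, n = 4
h = (b - a)/n = 0.375000

Trapezoidal rule: (h/2)[f(x₀) + 2f(x₁) + 2f(x₂) + ... + f(xₙ)]

x_0 = 2.0000, f(x_0) = 14.778112, coefficient = 1
x_1 = 2.3750, f(x_1) = 25.533656, coefficient = 2
x_2 = 2.7500, f(x_2) = 43.017238, coefficient = 2
x_3 = 3.1250, f(x_3) = 71.124672, coefficient = 2
x_4 = 3.5000, f(x_4) = 115.904082, coefficient = 1

I ≈ (0.375000/2) × 410.033326 = 76.881249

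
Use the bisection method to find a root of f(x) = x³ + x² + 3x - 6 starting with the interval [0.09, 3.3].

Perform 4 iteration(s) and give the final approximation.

f(x) = x³ + x² + 3x - 6
Initial interval: [0.09, 3.3]

Iteration 1:
  c_1 = (0.090000 + 3.300000)/2 = 1.695000
  f(c_1) = f(1.695000) = 6.827802
  f(a) × f(c) < 0, new interval: [0.090000, 1.695000]
Iteration 2:
  c_2 = (0.090000 + 1.695000)/2 = 0.892500
  f(c_2) = f(0.892500) = -1.815017
  f(a) × f(c) ≥ 0, new interval: [0.892500, 1.695000]
Iteration 3:
  c_3 = (0.892500 + 1.695000)/2 = 1.293750
  f(c_3) = f(1.293750) = 1.720504
  f(a) × f(c) < 0, new interval: [0.892500, 1.293750]
Iteration 4:
  c_4 = (0.892500 + 1.293750)/2 = 1.093125
  f(c_4) = f(1.093125) = -0.219503
  f(a) × f(c) ≥ 0, new interval: [1.093125, 1.293750]

After 4 iteration(s), the approximation is c_4 = 1.093125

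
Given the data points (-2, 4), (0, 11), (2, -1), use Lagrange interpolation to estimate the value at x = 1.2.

Lagrange interpolation formula:
P(x) = Σ yᵢ × Lᵢ(x)
where Lᵢ(x) = Π_{j≠i} (x - xⱼ)/(xᵢ - xⱼ)

L_0(1.2) = (1.2 - 0)/(-2 - 0) × (1.2 - 2)/(-2 - 2) = -0.120000
L_1(1.2) = (1.2 - (-2))/(0 - (-2)) × (1.2 - 2)/(0 - 2) = 0.640000
L_2(1.2) = (1.2 - (-2))/(2 - (-2)) × (1.2 - 0)/(2 - 0) = 0.480000

P(1.2) = 4×L_0(1.2) + 11×L_1(1.2) + (-1)×L_2(1.2)
P(1.2) = 6.080000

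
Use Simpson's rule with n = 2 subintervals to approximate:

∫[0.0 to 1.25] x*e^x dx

f(x) = x*e^x
a = 0.0, b = 1.25, n = 2
h = (b - a)/n = 0.625000

Simpson's rule: (h/3)[f(x₀) + 4f(x₁) + 2f(x₂) + ... + f(xₙ)]

x_0 = 0.0000, f(x_0) = 0.000000, coefficient = 1
x_1 = 0.6250, f(x_1) = 1.167654, coefficient = 4
x_2 = 1.2500, f(x_2) = 4.362929, coefficient = 1

I ≈ (0.625000/3) × 9.033544 = 1.881988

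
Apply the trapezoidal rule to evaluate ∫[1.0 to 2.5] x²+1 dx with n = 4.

f(x) = x²+1
a = 1.0, b = 2.5, n = 4
h = (b - a)/n = 0.375000

Trapezoidal rule: (h/2)[f(x₀) + 2f(x₁) + 2f(x₂) + ... + f(xₙ)]

x_0 = 1.0000, f(x_0) = 2.000000, coefficient = 1
x_1 = 1.3750, f(x_1) = 2.890625, coefficient = 2
x_2 = 1.7500, f(x_2) = 4.062500, coefficient = 2
x_3 = 2.1250, f(x_3) = 5.515625, coefficient = 2
x_4 = 2.5000, f(x_4) = 7.250000, coefficient = 1

I ≈ (0.375000/2) × 34.187500 = 6.410156
Exact value: 6.375000
Error: 0.035156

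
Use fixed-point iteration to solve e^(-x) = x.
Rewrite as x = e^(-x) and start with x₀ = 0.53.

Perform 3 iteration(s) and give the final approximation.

Equation: e^(-x) = x
Fixed-point form: x = e^(-x)
x₀ = 0.53

x_1 = g(0.530000) = 0.588605
x_2 = g(0.588605) = 0.555101
x_3 = g(0.555101) = 0.574014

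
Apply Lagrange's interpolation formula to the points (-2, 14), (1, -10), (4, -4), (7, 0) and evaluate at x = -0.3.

Lagrange interpolation formula:
P(x) = Σ yᵢ × Lᵢ(x)
where Lᵢ(x) = Π_{j≠i} (x - xⱼ)/(xᵢ - xⱼ)

L_0(-0.3) = (-0.3 - 1)/(-2 - 1) × (-0.3 - 4)/(-2 - 4) × (-0.3 - 7)/(-2 - 7) = 0.251895
L_1(-0.3) = (-0.3 - (-2))/(1 - (-2)) × (-0.3 - 4)/(1 - 4) × (-0.3 - 7)/(1 - 7) = 0.988204
L_2(-0.3) = (-0.3 - (-2))/(4 - (-2)) × (-0.3 - 1)/(4 - 1) × (-0.3 - 7)/(4 - 7) = -0.298759
L_3(-0.3) = (-0.3 - (-2))/(7 - (-2)) × (-0.3 - 1)/(7 - 1) × (-0.3 - 4)/(7 - 4) = 0.058660

P(-0.3) = 14×L_0(-0.3) + (-10)×L_1(-0.3) + (-4)×L_2(-0.3) + 0×L_3(-0.3)
P(-0.3) = -5.160469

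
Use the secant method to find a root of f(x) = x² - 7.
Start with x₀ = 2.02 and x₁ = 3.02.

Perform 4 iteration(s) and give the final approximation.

f(x) = x² - 7
x₀ = 2.02, x₁ = 3.02

Secant formula: x_{n+1} = x_n - f(x_n)(x_n - x_{n-1})/(f(x_n) - f(x_{n-1}))

Iteration 1:
  f(2.020000) = -2.919600
  f(3.020000) = 2.120400
  x_2 = 3.020000 - 2.120400×(3.020000 - 2.020000)/(2.120400 - (-2.919600))
       = 2.599286
Iteration 2:
  f(3.020000) = 2.120400
  f(2.599286) = -0.243714
  x_3 = 2.599286 - (-0.243714)×(2.599286 - 3.020000)/(-0.243714 - 2.120400)
       = 2.642657
Iteration 3:
  f(2.599286) = -0.243714
  f(2.642657) = -0.016366
  x_4 = 2.642657 - (-0.016366)×(2.642657 - 2.599286)/(-0.016366 - (-0.243714))
       = 2.645779
Iteration 4:
  f(2.642657) = -0.016366
  f(2.645779) = 0.000145
  x_5 = 2.645779 - 0.000145×(2.645779 - 2.642657)/(0.000145 - (-0.016366))
       = 2.645751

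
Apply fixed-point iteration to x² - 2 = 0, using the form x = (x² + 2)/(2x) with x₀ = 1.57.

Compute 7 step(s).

Equation: x² - 2 = 0
Fixed-point form: x = (x² + 2)/(2x)
x₀ = 1.57

x_1 = g(1.570000) = 1.421943
x_2 = g(1.421943) = 1.414235
x_3 = g(1.414235) = 1.414214
x_4 = g(1.414214) = 1.414214
x_5 = g(1.414214) = 1.414214
x_6 = g(1.414214) = 1.414214
x_7 = g(1.414214) = 1.414214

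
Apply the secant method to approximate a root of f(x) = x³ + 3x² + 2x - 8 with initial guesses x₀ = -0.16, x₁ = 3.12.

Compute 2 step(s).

f(x) = x³ + 3x² + 2x - 8
x₀ = -0.16, x₁ = 3.12

Secant formula: x_{n+1} = x_n - f(x_n)(x_n - x_{n-1})/(f(x_n) - f(x_{n-1}))

Iteration 1:
  f(-0.160000) = -8.247296
  f(3.120000) = 57.814528
  x_2 = 3.120000 - 57.814528×(3.120000 - (-0.160000))/(57.814528 - (-8.247296))
       = 0.249482
Iteration 2:
  f(3.120000) = 57.814528
  f(0.249482) = -7.298784
  x_3 = 0.249482 - (-7.298784)×(0.249482 - 3.120000)/(-7.298784 - 57.814528)
       = 0.571249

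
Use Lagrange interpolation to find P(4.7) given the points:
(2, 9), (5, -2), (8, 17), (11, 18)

Lagrange interpolation formula:
P(x) = Σ yᵢ × Lᵢ(x)
where Lᵢ(x) = Π_{j≠i} (x - xⱼ)/(xᵢ - xⱼ)

L_0(4.7) = (4.7 - 5)/(2 - 5) × (4.7 - 8)/(2 - 8) × (4.7 - 11)/(2 - 11) = 0.038500
L_1(4.7) = (4.7 - 2)/(5 - 2) × (4.7 - 8)/(5 - 8) × (4.7 - 11)/(5 - 11) = 1.039500
L_2(4.7) = (4.7 - 2)/(8 - 2) × (4.7 - 5)/(8 - 5) × (4.7 - 11)/(8 - 11) = -0.094500
L_3(4.7) = (4.7 - 2)/(11 - 2) × (4.7 - 5)/(11 - 5) × (4.7 - 8)/(11 - 8) = 0.016500

P(4.7) = 9×L_0(4.7) + (-2)×L_1(4.7) + 17×L_2(4.7) + 18×L_3(4.7)
P(4.7) = -3.042000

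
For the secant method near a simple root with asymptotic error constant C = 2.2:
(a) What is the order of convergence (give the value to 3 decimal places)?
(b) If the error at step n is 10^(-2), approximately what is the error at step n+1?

(a) Secant method has superlinear convergence with order φ = (1+√5)/2 ≈ 1.618.
    This means |e_{n+1}| ≈ C|e_n|^1.618.

(b) With |e_n| = 10^(-2) and C = 2.2:
    |e_{n+1}| ≈ 2.2 × (10^(-2))^1.618 = 2.2 × 10^(-3.24)

(a) ≈ 1.618 (golden ratio); (b) |e_{n+1}| ≈ 1.277e-03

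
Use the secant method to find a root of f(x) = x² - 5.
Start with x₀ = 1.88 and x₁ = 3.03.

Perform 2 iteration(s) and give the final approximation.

f(x) = x² - 5
x₀ = 1.88, x₁ = 3.03

Secant formula: x_{n+1} = x_n - f(x_n)(x_n - x_{n-1})/(f(x_n) - f(x_{n-1}))

Iteration 1:
  f(1.880000) = -1.465600
  f(3.030000) = 4.180900
  x_2 = 3.030000 - 4.180900×(3.030000 - 1.880000)/(4.180900 - (-1.465600))
       = 2.178493
Iteration 2:
  f(3.030000) = 4.180900
  f(2.178493) = -0.254169
  x_3 = 2.178493 - (-0.254169)×(2.178493 - 3.030000)/(-0.254169 - 4.180900)
       = 2.227292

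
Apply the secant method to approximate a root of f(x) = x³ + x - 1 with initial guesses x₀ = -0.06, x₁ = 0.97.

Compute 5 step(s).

f(x) = x³ + x - 1
x₀ = -0.06, x₁ = 0.97

Secant formula: x_{n+1} = x_n - f(x_n)(x_n - x_{n-1})/(f(x_n) - f(x_{n-1}))

Iteration 1:
  f(-0.060000) = -1.060216
  f(0.970000) = 0.882673
  x_2 = 0.970000 - 0.882673×(0.970000 - (-0.060000))/(0.882673 - (-1.060216))
       = 0.502061
Iteration 2:
  f(0.970000) = 0.882673
  f(0.502061) = -0.371387
  x_3 = 0.502061 - (-0.371387)×(0.502061 - 0.970000)/(-0.371387 - 0.882673)
       = 0.640640
Iteration 3:
  f(0.502061) = -0.371387
  f(0.640640) = -0.096429
  x_4 = 0.640640 - (-0.096429)×(0.640640 - 0.502061)/(-0.096429 - (-0.371387))
       = 0.689240
Iteration 4:
  f(0.640640) = -0.096429
  f(0.689240) = 0.016665
  x_5 = 0.689240 - 0.016665×(0.689240 - 0.640640)/(0.016665 - (-0.096429))
       = 0.682079
Iteration 5:
  f(0.689240) = 0.016665
  f(0.682079) = -0.000597
  x_6 = 0.682079 - (-0.000597)×(0.682079 - 0.689240)/(-0.000597 - 0.016665)
       = 0.682326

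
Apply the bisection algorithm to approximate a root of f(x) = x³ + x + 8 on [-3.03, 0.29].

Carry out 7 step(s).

f(x) = x³ + x + 8
Initial interval: [-3.03, 0.29]

Iteration 1:
  c_1 = (-3.030000 + 0.290000)/2 = -1.370000
  f(c_1) = f(-1.370000) = 4.058647
  f(a) × f(c) < 0, new interval: [-3.030000, -1.370000]
Iteration 2:
  c_2 = (-3.030000 + (-1.370000))/2 = -2.200000
  f(c_2) = f(-2.200000) = -4.848000
  f(a) × f(c) ≥ 0, new interval: [-2.200000, -1.370000]
Iteration 3:
  c_3 = (-2.200000 + (-1.370000))/2 = -1.785000
  f(c_3) = f(-1.785000) = 0.527588
  f(a) × f(c) < 0, new interval: [-2.200000, -1.785000]
Iteration 4:
  c_4 = (-2.200000 + (-1.785000))/2 = -1.992500
  f(c_4) = f(-1.992500) = -1.902837
  f(a) × f(c) ≥ 0, new interval: [-1.992500, -1.785000]
Iteration 5:
  c_5 = (-1.992500 + (-1.785000))/2 = -1.888750
  f(c_5) = f(-1.888750) = -0.626632
  f(a) × f(c) ≥ 0, new interval: [-1.888750, -1.785000]
Iteration 6:
  c_6 = (-1.888750 + (-1.785000))/2 = -1.836875
  f(c_6) = f(-1.836875) = -0.034693
  f(a) × f(c) ≥ 0, new interval: [-1.836875, -1.785000]
Iteration 7:
  c_7 = (-1.836875 + (-1.785000))/2 = -1.810937
  f(c_7) = f(-1.810937) = 0.250103
  f(a) × f(c) < 0, new interval: [-1.836875, -1.810937]

After 7 iteration(s), the approximation is c_7 = -1.810937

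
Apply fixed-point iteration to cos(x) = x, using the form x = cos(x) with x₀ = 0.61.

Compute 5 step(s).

Equation: cos(x) = x
Fixed-point form: x = cos(x)
x₀ = 0.61

x_1 = g(0.610000) = 0.819648
x_2 = g(0.819648) = 0.682479
x_3 = g(0.682479) = 0.776012
x_4 = g(0.776012) = 0.713713
x_5 = g(0.713713) = 0.755937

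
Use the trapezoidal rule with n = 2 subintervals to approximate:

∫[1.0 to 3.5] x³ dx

f(x) = x³
a = 1.0, b = 3.5, n = 2
h = (b - a)/n = 1.250000

Trapezoidal rule: (h/2)[f(x₀) + 2f(x₁) + 2f(x₂) + ... + f(xₙ)]

x_0 = 1.0000, f(x_0) = 1.000000, coefficient = 1
x_1 = 2.2500, f(x_1) = 11.390625, coefficient = 2
x_2 = 3.5000, f(x_2) = 42.875000, coefficient = 1

I ≈ (1.250000/2) × 66.656250 = 41.660156
Exact value: 37.265625
Error: 4.394531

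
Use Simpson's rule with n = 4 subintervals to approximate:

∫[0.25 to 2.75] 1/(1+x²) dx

f(x) = 1/(1+x²)
a = 0.25, b = 2.75, n = 4
h = (b - a)/n = 0.625000

Simpson's rule: (h/3)[f(x₀) + 4f(x₁) + 2f(x₂) + ... + f(xₙ)]

x_0 = 0.2500, f(x_0) = 0.941176, coefficient = 1
x_1 = 0.8750, f(x_1) = 0.566372, coefficient = 4
x_2 = 1.5000, f(x_2) = 0.307692, coefficient = 2
x_3 = 2.1250, f(x_3) = 0.181303, coefficient = 4
x_4 = 2.7500, f(x_4) = 0.116788, coefficient = 1

I ≈ (0.625000/3) × 4.664049 = 0.971677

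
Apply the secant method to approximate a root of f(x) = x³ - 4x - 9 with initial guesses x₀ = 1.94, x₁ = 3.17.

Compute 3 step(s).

f(x) = x³ - 4x - 9
x₀ = 1.94, x₁ = 3.17

Secant formula: x_{n+1} = x_n - f(x_n)(x_n - x_{n-1})/(f(x_n) - f(x_{n-1}))

Iteration 1:
  f(1.940000) = -9.458616
  f(3.170000) = 10.175013
  x_2 = 3.170000 - 10.175013×(3.170000 - 1.940000)/(10.175013 - (-9.458616))
       = 2.532560
Iteration 2:
  f(3.170000) = 10.175013
  f(2.532560) = -2.886759
  x_3 = 2.532560 - (-2.886759)×(2.532560 - 3.170000)/(-2.886759 - 10.175013)
       = 2.673439
Iteration 3:
  f(2.532560) = -2.886759
  f(2.673439) = -0.585945
  x_4 = 2.673439 - (-0.585945)×(2.673439 - 2.532560)/(-0.585945 - (-2.886759))
       = 2.709317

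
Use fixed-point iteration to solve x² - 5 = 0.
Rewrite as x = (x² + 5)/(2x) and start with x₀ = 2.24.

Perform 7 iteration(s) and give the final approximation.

Equation: x² - 5 = 0
Fixed-point form: x = (x² + 5)/(2x)
x₀ = 2.24

x_1 = g(2.240000) = 2.236071
x_2 = g(2.236071) = 2.236068
x_3 = g(2.236068) = 2.236068
x_4 = g(2.236068) = 2.236068
x_5 = g(2.236068) = 2.236068
x_6 = g(2.236068) = 2.236068
x_7 = g(2.236068) = 2.236068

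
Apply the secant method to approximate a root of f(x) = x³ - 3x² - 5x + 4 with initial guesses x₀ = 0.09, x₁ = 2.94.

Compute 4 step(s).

f(x) = x³ - 3x² - 5x + 4
x₀ = 0.09, x₁ = 2.94

Secant formula: x_{n+1} = x_n - f(x_n)(x_n - x_{n-1})/(f(x_n) - f(x_{n-1}))

Iteration 1:
  f(0.090000) = 3.526429
  f(2.940000) = -11.218616
  x_2 = 2.940000 - (-11.218616)×(2.940000 - 0.090000)/(-11.218616 - 3.526429)
       = 0.771607
Iteration 2:
  f(2.940000) = -11.218616
  f(0.771607) = -1.184768
  x_3 = 0.771607 - (-1.184768)×(0.771607 - 2.940000)/(-1.184768 - (-11.218616))
       = 0.515569
Iteration 3:
  f(0.771607) = -1.184768
  f(0.515569) = 0.761764
  x_4 = 0.515569 - 0.761764×(0.515569 - 0.771607)/(0.761764 - (-1.184768))
       = 0.615768
Iteration 4:
  f(0.515569) = 0.761764
  f(0.615768) = 0.017130
  x_5 = 0.615768 - 0.017130×(0.615768 - 0.515569)/(0.017130 - 0.761764)
       = 0.618073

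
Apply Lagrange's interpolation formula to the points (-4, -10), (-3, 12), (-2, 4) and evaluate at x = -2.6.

Lagrange interpolation formula:
P(x) = Σ yᵢ × Lᵢ(x)
where Lᵢ(x) = Π_{j≠i} (x - xⱼ)/(xᵢ - xⱼ)

L_0(-2.6) = (-2.6 - (-3))/(-4 - (-3)) × (-2.6 - (-2))/(-4 - (-2)) = -0.120000
L_1(-2.6) = (-2.6 - (-4))/(-3 - (-4)) × (-2.6 - (-2))/(-3 - (-2)) = 0.840000
L_2(-2.6) = (-2.6 - (-4))/(-2 - (-4)) × (-2.6 - (-3))/(-2 - (-3)) = 0.280000

P(-2.6) = (-10)×L_0(-2.6) + 12×L_1(-2.6) + 4×L_2(-2.6)
P(-2.6) = 12.400000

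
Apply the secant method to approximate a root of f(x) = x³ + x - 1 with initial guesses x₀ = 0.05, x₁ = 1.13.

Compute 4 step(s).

f(x) = x³ + x - 1
x₀ = 0.05, x₁ = 1.13

Secant formula: x_{n+1} = x_n - f(x_n)(x_n - x_{n-1})/(f(x_n) - f(x_{n-1}))

Iteration 1:
  f(0.050000) = -0.949875
  f(1.130000) = 1.572897
  x_2 = 1.130000 - 1.572897×(1.130000 - 0.050000)/(1.572897 - (-0.949875))
       = 0.456642
Iteration 2:
  f(1.130000) = 1.572897
  f(0.456642) = -0.448138
  x_3 = 0.456642 - (-0.448138)×(0.456642 - 1.130000)/(-0.448138 - 1.572897)
       = 0.605950
Iteration 3:
  f(0.456642) = -0.448138
  f(0.605950) = -0.171559
  x_4 = 0.605950 - (-0.171559)×(0.605950 - 0.456642)/(-0.171559 - (-0.448138))
       = 0.698565
Iteration 4:
  f(0.605950) = -0.171559
  f(0.698565) = 0.039460
  x_5 = 0.698565 - 0.039460×(0.698565 - 0.605950)/(0.039460 - (-0.171559))
       = 0.681246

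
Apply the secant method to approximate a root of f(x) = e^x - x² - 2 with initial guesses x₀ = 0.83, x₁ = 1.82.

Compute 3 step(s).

f(x) = e^x - x² - 2
x₀ = 0.83, x₁ = 1.82

Secant formula: x_{n+1} = x_n - f(x_n)(x_n - x_{n-1})/(f(x_n) - f(x_{n-1}))

Iteration 1:
  f(0.830000) = -0.395581
  f(1.820000) = 0.859458
  x_2 = 1.820000 - 0.859458×(1.820000 - 0.830000)/(0.859458 - (-0.395581))
       = 1.142042
Iteration 2:
  f(1.820000) = 0.859458
  f(1.142042) = -0.171100
  x_3 = 1.142042 - (-0.171100)×(1.142042 - 1.820000)/(-0.171100 - 0.859458)
       = 1.254601
Iteration 3:
  f(1.142042) = -0.171100
  f(1.254601) = -0.067584
  x_4 = 1.254601 - (-0.067584)×(1.254601 - 1.142042)/(-0.067584 - (-0.171100))
       = 1.328090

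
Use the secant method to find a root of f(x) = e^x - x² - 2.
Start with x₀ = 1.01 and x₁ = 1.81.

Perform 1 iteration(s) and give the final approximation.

f(x) = e^x - x² - 2
x₀ = 1.01, x₁ = 1.81

Secant formula: x_{n+1} = x_n - f(x_n)(x_n - x_{n-1})/(f(x_n) - f(x_{n-1}))

Iteration 1:
  f(1.010000) = -0.274499
  f(1.810000) = 0.834347
  x_2 = 1.810000 - 0.834347×(1.810000 - 1.010000)/(0.834347 - (-0.274499))
       = 1.208043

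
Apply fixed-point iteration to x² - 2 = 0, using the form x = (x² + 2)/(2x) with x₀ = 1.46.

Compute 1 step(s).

Equation: x² - 2 = 0
Fixed-point form: x = (x² + 2)/(2x)
x₀ = 1.46

x_1 = g(1.460000) = 1.414932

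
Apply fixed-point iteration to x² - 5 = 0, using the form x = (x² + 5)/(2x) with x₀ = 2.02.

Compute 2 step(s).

Equation: x² - 5 = 0
Fixed-point form: x = (x² + 5)/(2x)
x₀ = 2.02

x_1 = g(2.020000) = 2.247624
x_2 = g(2.247624) = 2.236098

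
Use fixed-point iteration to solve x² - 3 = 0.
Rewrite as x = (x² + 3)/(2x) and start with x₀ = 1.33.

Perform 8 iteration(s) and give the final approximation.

Equation: x² - 3 = 0
Fixed-point form: x = (x² + 3)/(2x)
x₀ = 1.33

x_1 = g(1.330000) = 1.792820
x_2 = g(1.792820) = 1.733081
x_3 = g(1.733081) = 1.732051
x_4 = g(1.732051) = 1.732051
x_5 = g(1.732051) = 1.732051
x_6 = g(1.732051) = 1.732051
x_7 = g(1.732051) = 1.732051
x_8 = g(1.732051) = 1.732051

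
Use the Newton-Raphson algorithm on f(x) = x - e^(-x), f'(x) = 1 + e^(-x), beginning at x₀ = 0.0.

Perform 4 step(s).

f(x) = x - e^(-x)
f'(x) = 1 + e^(-x)
x₀ = 0.0

Newton-Raphson formula: x_{n+1} = x_n - f(x_n)/f'(x_n)

Iteration 1:
  f(0.000000) = -1.000000
  f'(0.000000) = 2.000000
  x_1 = 0.000000 - (-1.000000)/2.000000 = 0.500000
Iteration 2:
  f(0.500000) = -0.106531
  f'(0.500000) = 1.606531
  x_2 = 0.500000 - (-0.106531)/1.606531 = 0.566311
Iteration 3:
  f(0.566311) = -0.001305
  f'(0.566311) = 1.567616
  x_3 = 0.566311 - (-0.001305)/1.567616 = 0.567143
Iteration 4:
  f(0.567143) = 0.000000
  f'(0.567143) = 1.567143
  x_4 = 0.567143 - 0.000000/1.567143 = 0.567143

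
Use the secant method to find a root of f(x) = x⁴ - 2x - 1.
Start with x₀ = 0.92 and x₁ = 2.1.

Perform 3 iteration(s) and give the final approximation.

f(x) = x⁴ - 2x - 1
x₀ = 0.92, x₁ = 2.1

Secant formula: x_{n+1} = x_n - f(x_n)(x_n - x_{n-1})/(f(x_n) - f(x_{n-1}))

Iteration 1:
  f(0.920000) = -2.123607
  f(2.100000) = 14.248100
  x_2 = 2.100000 - 14.248100×(2.100000 - 0.920000)/(14.248100 - (-2.123607))
       = 1.073060
Iteration 2:
  f(2.100000) = 14.248100
  f(1.073060) = -1.820265
  x_3 = 1.073060 - (-1.820265)×(1.073060 - 2.100000)/(-1.820265 - 14.248100)
       = 1.189394
Iteration 3:
  f(1.073060) = -1.820265
  f(1.189394) = -1.377528
  x_4 = 1.189394 - (-1.377528)×(1.189394 - 1.073060)/(-1.377528 - (-1.820265))
       = 1.551357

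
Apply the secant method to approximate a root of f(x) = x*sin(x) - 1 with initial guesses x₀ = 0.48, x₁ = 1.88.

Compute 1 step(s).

f(x) = x*sin(x) - 1
x₀ = 0.48, x₁ = 1.88

Secant formula: x_{n+1} = x_n - f(x_n)(x_n - x_{n-1})/(f(x_n) - f(x_{n-1}))

Iteration 1:
  f(0.480000) = -0.778346
  f(1.880000) = 0.790843
  x_2 = 1.880000 - 0.790843×(1.880000 - 0.480000)/(0.790843 - (-0.778346))
       = 1.174425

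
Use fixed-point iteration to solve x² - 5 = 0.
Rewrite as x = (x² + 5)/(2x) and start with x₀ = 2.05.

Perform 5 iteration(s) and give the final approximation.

Equation: x² - 5 = 0
Fixed-point form: x = (x² + 5)/(2x)
x₀ = 2.05

x_1 = g(2.050000) = 2.244512
x_2 = g(2.244512) = 2.236084
x_3 = g(2.236084) = 2.236068
x_4 = g(2.236068) = 2.236068
x_5 = g(2.236068) = 2.236068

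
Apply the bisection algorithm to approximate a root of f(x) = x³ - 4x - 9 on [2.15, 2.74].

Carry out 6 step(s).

f(x) = x³ - 4x - 9
Initial interval: [2.15, 2.74]

Iteration 1:
  c_1 = (2.150000 + 2.740000)/2 = 2.445000
  f(c_1) = f(2.445000) = -4.163729
  f(a) × f(c) ≥ 0, new interval: [2.445000, 2.740000]
Iteration 2:
  c_2 = (2.445000 + 2.740000)/2 = 2.592500
  f(c_2) = f(2.592500) = -1.945662
  f(a) × f(c) ≥ 0, new interval: [2.592500, 2.740000]
Iteration 3:
  c_3 = (2.592500 + 2.740000)/2 = 2.666250
  f(c_3) = f(2.666250) = -0.710925
  f(a) × f(c) ≥ 0, new interval: [2.666250, 2.740000]
Iteration 4:
  c_4 = (2.666250 + 2.740000)/2 = 2.703125
  f(c_4) = f(2.703125) = -0.061077
  f(a) × f(c) ≥ 0, new interval: [2.703125, 2.740000]
Iteration 5:
  c_5 = (2.703125 + 2.740000)/2 = 2.721563
  f(c_5) = f(2.721563) = 0.272098
  f(a) × f(c) < 0, new interval: [2.703125, 2.721563]
Iteration 6:
  c_6 = (2.703125 + 2.721563)/2 = 2.712344
  f(c_6) = f(2.712344) = 0.104819
  f(a) × f(c) < 0, new interval: [2.703125, 2.712344]

After 6 iteration(s), the approximation is c_6 = 2.712344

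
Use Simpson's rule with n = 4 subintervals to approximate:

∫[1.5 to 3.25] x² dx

f(x) = x²
a = 1.5, b = 3.25, n = 4
h = (b - a)/n = 0.437500

Simpson's rule: (h/3)[f(x₀) + 4f(x₁) + 2f(x₂) + ... + f(xₙ)]

x_0 = 1.5000, f(x_0) = 2.250000, coefficient = 1
x_1 = 1.9375, f(x_1) = 3.753906, coefficient = 4
x_2 = 2.3750, f(x_2) = 5.640625, coefficient = 2
x_3 = 2.8125, f(x_3) = 7.910156, coefficient = 4
x_4 = 3.2500, f(x_4) = 10.562500, coefficient = 1

I ≈ (0.437500/3) × 70.750000 = 10.317708
Exact value: 10.317708
Error: 0.000000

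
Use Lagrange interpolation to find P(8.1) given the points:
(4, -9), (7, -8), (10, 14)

Lagrange interpolation formula:
P(x) = Σ yᵢ × Lᵢ(x)
where Lᵢ(x) = Π_{j≠i} (x - xⱼ)/(xᵢ - xⱼ)

L_0(8.1) = (8.1 - 7)/(4 - 7) × (8.1 - 10)/(4 - 10) = -0.116111
L_1(8.1) = (8.1 - 4)/(7 - 4) × (8.1 - 10)/(7 - 10) = 0.865556
L_2(8.1) = (8.1 - 4)/(10 - 4) × (8.1 - 7)/(10 - 7) = 0.250556

P(8.1) = (-9)×L_0(8.1) + (-8)×L_1(8.1) + 14×L_2(8.1)
P(8.1) = -2.371667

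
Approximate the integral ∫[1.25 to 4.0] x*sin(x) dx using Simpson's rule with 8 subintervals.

f(x) = x*sin(x)
a = 1.25, b = 4.0, n = 8
h = (b - a)/n = 0.343750

Simpson's rule: (h/3)[f(x₀) + 4f(x₁) + 2f(x₂) + ... + f(xₙ)]

x_0 = 1.2500, f(x_0) = 1.186231, coefficient = 1
x_1 = 1.5938, f(x_1) = 1.593330, coefficient = 4
x_2 = 1.9375, f(x_2) = 1.808684, coefficient = 2
x_3 = 2.2812, f(x_3) = 1.729338, coefficient = 4
x_4 = 2.6250, f(x_4) = 1.296541, coefficient = 2
x_5 = 2.9688, f(x_5) = 0.510576, coefficient = 4
x_6 = 3.3125, f(x_6) = -0.563379, coefficient = 2
x_7 = 3.6562, f(x_7) = -1.799740, coefficient = 4
x_8 = 4.0000, f(x_8) = -3.027210, coefficient = 1

I ≈ (0.343750/3) × 11.376728 = 1.303583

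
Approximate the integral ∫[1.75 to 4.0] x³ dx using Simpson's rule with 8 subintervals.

f(x) = x³
a = 1.75, b = 4.0, n = 8
h = (b - a)/n = 0.281250

Simpson's rule: (h/3)[f(x₀) + 4f(x₁) + 2f(x₂) + ... + f(xₙ)]

x_0 = 1.7500, f(x_0) = 5.359375, coefficient = 1
x_1 = 2.0312, f(x_1) = 8.380890, coefficient = 4
x_2 = 2.3125, f(x_2) = 12.366455, coefficient = 2
x_3 = 2.5938, f(x_3) = 17.449554, coefficient = 4
x_4 = 2.8750, f(x_4) = 23.763672, coefficient = 2
x_5 = 3.1562, f(x_5) = 31.442291, coefficient = 4
x_6 = 3.4375, f(x_6) = 40.618896, coefficient = 2
x_7 = 3.7188, f(x_7) = 51.426971, coefficient = 4
x_8 = 4.0000, f(x_8) = 64.000000, coefficient = 1

I ≈ (0.281250/3) × 657.656250 = 61.655273
Exact value: 61.655273
Error: 0.000000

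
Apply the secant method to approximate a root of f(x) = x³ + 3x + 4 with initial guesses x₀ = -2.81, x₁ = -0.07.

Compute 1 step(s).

f(x) = x³ + 3x + 4
x₀ = -2.81, x₁ = -0.07

Secant formula: x_{n+1} = x_n - f(x_n)(x_n - x_{n-1})/(f(x_n) - f(x_{n-1}))

Iteration 1:
  f(-2.810000) = -26.618041
  f(-0.070000) = 3.789657
  x_2 = -0.070000 - 3.789657×(-0.070000 - (-2.810000))/(3.789657 - (-26.618041))
       = -0.411481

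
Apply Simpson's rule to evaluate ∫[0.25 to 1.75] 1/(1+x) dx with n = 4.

f(x) = 1/(1+x)
a = 0.25, b = 1.75, n = 4
h = (b - a)/n = 0.375000

Simpson's rule: (h/3)[f(x₀) + 4f(x₁) + 2f(x₂) + ... + f(xₙ)]

x_0 = 0.2500, f(x_0) = 0.800000, coefficient = 1
x_1 = 0.6250, f(x_1) = 0.615385, coefficient = 4
x_2 = 1.0000, f(x_2) = 0.500000, coefficient = 2
x_3 = 1.3750, f(x_3) = 0.421053, coefficient = 4
x_4 = 1.7500, f(x_4) = 0.363636, coefficient = 1

I ≈ (0.375000/3) × 6.309385 = 0.788673
Exact value: 0.788457
Error: 0.000216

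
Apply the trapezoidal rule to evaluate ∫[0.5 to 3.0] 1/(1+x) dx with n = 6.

f(x) = 1/(1+x)
a = 0.5, b = 3.0, n = 6
h = (b - a)/n = 0.416667

Trapezoidal rule: (h/2)[f(x₀) + 2f(x₁) + 2f(x₂) + ... + f(xₙ)]

x_0 = 0.5000, f(x_0) = 0.666667, coefficient = 1
x_1 = 0.9167, f(x_1) = 0.521739, coefficient = 2
x_2 = 1.3333, f(x_2) = 0.428571, coefficient = 2
x_3 = 1.7500, f(x_3) = 0.363636, coefficient = 2
x_4 = 2.1667, f(x_4) = 0.315789, coefficient = 2
x_5 = 2.5833, f(x_5) = 0.279070, coefficient = 2
x_6 = 3.0000, f(x_6) = 0.250000, coefficient = 1

I ≈ (0.416667/2) × 4.734279 = 0.986308
Exact value: 0.980829
Error: 0.005479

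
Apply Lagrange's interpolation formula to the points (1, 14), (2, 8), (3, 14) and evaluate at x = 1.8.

Lagrange interpolation formula:
P(x) = Σ yᵢ × Lᵢ(x)
where Lᵢ(x) = Π_{j≠i} (x - xⱼ)/(xᵢ - xⱼ)

L_0(1.8) = (1.8 - 2)/(1 - 2) × (1.8 - 3)/(1 - 3) = 0.120000
L_1(1.8) = (1.8 - 1)/(2 - 1) × (1.8 - 3)/(2 - 3) = 0.960000
L_2(1.8) = (1.8 - 1)/(3 - 1) × (1.8 - 2)/(3 - 2) = -0.080000

P(1.8) = 14×L_0(1.8) + 8×L_1(1.8) + 14×L_2(1.8)
P(1.8) = 8.240000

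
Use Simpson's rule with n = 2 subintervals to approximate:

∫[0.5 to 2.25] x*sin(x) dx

f(x) = x*sin(x)
a = 0.5, b = 2.25, n = 2
h = (b - a)/n = 0.875000

Simpson's rule: (h/3)[f(x₀) + 4f(x₁) + 2f(x₂) + ... + f(xₙ)]

x_0 = 0.5000, f(x_0) = 0.239713, coefficient = 1
x_1 = 1.3750, f(x_1) = 1.348728, coefficient = 4
x_2 = 2.2500, f(x_2) = 1.750665, coefficient = 1

I ≈ (0.875000/3) × 7.385289 = 2.154043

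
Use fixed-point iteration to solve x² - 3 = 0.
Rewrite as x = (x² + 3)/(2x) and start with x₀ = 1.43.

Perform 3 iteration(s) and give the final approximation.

Equation: x² - 3 = 0
Fixed-point form: x = (x² + 3)/(2x)
x₀ = 1.43

x_1 = g(1.430000) = 1.763951
x_2 = g(1.763951) = 1.732339
x_3 = g(1.732339) = 1.732051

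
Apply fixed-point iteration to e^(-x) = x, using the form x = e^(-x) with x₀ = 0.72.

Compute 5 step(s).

Equation: e^(-x) = x
Fixed-point form: x = e^(-x)
x₀ = 0.72

x_1 = g(0.720000) = 0.486752
x_2 = g(0.486752) = 0.614619
x_3 = g(0.614619) = 0.540847
x_4 = g(0.540847) = 0.582255
x_5 = g(0.582255) = 0.558637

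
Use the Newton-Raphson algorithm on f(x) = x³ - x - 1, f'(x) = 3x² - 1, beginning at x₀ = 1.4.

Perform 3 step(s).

f(x) = x³ - x - 1
f'(x) = 3x² - 1
x₀ = 1.4

Newton-Raphson formula: x_{n+1} = x_n - f(x_n)/f'(x_n)

Iteration 1:
  f(1.400000) = 0.344000
  f'(1.400000) = 4.880000
  x_1 = 1.400000 - 0.344000/4.880000 = 1.329508
Iteration 2:
  f(1.329508) = 0.020520
  f'(1.329508) = 4.302776
  x_2 = 1.329508 - 0.020520/4.302776 = 1.324739
Iteration 3:
  f(1.324739) = 0.000091
  f'(1.324739) = 4.264802
  x_3 = 1.324739 - 0.000091/4.264802 = 1.324718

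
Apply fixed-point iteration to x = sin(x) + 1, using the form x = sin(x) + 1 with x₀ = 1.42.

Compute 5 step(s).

Equation: x = sin(x) + 1
Fixed-point form: x = sin(x) + 1
x₀ = 1.42

x_1 = g(1.420000) = 1.988652
x_2 = g(1.988652) = 1.913961
x_3 = g(1.913961) = 1.941694
x_4 = g(1.941694) = 1.932002
x_5 = g(1.932002) = 1.935471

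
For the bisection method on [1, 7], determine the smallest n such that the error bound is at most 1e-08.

We need (b-a)/2^n ≤ 1e-08
(7 - 1)/2^n ≤ 1e-08
6/2^n ≤ 1e-08
2^n ≥ 600000000
n ≥ log₂(600000000) = 29.16
n ≥ 30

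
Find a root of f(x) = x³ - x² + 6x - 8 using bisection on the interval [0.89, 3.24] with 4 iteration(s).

f(x) = x³ - x² + 6x - 8
Initial interval: [0.89, 3.24]

Iteration 1:
  c_1 = (0.890000 + 3.240000)/2 = 2.065000
  f(c_1) = f(2.065000) = 8.931400
  f(a) × f(c) < 0, new interval: [0.890000, 2.065000]
Iteration 2:
  c_2 = (0.890000 + 2.065000)/2 = 1.477500
  f(c_2) = f(1.477500) = 1.907385
  f(a) × f(c) < 0, new interval: [0.890000, 1.477500]
Iteration 3:
  c_3 = (0.890000 + 1.477500)/2 = 1.183750
  f(c_3) = f(1.183750) = -0.640018
  f(a) × f(c) ≥ 0, new interval: [1.183750, 1.477500]
Iteration 4:
  c_4 = (1.183750 + 1.477500)/2 = 1.330625
  f(c_4) = f(1.330625) = 0.569142
  f(a) × f(c) < 0, new interval: [1.183750, 1.330625]

After 4 iteration(s), the approximation is c_4 = 1.330625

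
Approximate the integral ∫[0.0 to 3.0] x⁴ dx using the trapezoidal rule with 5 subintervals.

f(x) = x⁴
a = 0.0, b = 3.0, n = 5
h = (b - a)/n = 0.600000

Trapezoidal rule: (h/2)[f(x₀) + 2f(x₁) + 2f(x₂) + ... + f(xₙ)]

x_0 = 0.0000, f(x_0) = 0.000000, coefficient = 1
x_1 = 0.6000, f(x_1) = 0.129600, coefficient = 2
x_2 = 1.2000, f(x_2) = 2.073600, coefficient = 2
x_3 = 1.8000, f(x_3) = 10.497600, coefficient = 2
x_4 = 2.4000, f(x_4) = 33.177600, coefficient = 2
x_5 = 3.0000, f(x_5) = 81.000000, coefficient = 1

I ≈ (0.600000/2) × 172.756800 = 51.827040
Exact value: 48.600000
Error: 3.227040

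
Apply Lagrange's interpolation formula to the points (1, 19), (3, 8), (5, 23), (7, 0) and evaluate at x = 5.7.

Lagrange interpolation formula:
P(x) = Σ yᵢ × Lᵢ(x)
where Lᵢ(x) = Π_{j≠i} (x - xⱼ)/(xᵢ - xⱼ)

L_0(5.7) = (5.7 - 3)/(1 - 3) × (5.7 - 5)/(1 - 5) × (5.7 - 7)/(1 - 7) = 0.051188
L_1(5.7) = (5.7 - 1)/(3 - 1) × (5.7 - 5)/(3 - 5) × (5.7 - 7)/(3 - 7) = -0.267313
L_2(5.7) = (5.7 - 1)/(5 - 1) × (5.7 - 3)/(5 - 3) × (5.7 - 7)/(5 - 7) = 1.031062
L_3(5.7) = (5.7 - 1)/(7 - 1) × (5.7 - 3)/(7 - 3) × (5.7 - 5)/(7 - 5) = 0.185063

P(5.7) = 19×L_0(5.7) + 8×L_1(5.7) + 23×L_2(5.7) + 0×L_3(5.7)
P(5.7) = 22.548500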